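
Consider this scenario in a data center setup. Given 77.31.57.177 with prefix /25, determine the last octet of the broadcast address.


Given: IP = 77.31.57.177, prefix = /25
Host bits = 32 - 25 = 7
Network last octet = 177 AND mask = 128
Host part size = 2^7 - 1 = 127
Broadcast last octet = 128 OR 127 = 255

255


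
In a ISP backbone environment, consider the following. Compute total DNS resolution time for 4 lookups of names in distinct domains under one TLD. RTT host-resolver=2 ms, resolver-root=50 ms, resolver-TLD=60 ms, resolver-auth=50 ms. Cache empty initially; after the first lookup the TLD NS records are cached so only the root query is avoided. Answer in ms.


Lookup 1 (cold cache): local + root + TLD + auth = 2 + 50 + 60 + 50 = 162 ms
Lookups 2..4 (TLD NS cached -> skip root; new domain -> still ask TLD and auth): local + TLD + auth = 2 + 60 + 50 = 112 ms each
Remaining 3 lookups: 3 * 112 = 336 ms
Total = 162 + 336 = 498 ms

498


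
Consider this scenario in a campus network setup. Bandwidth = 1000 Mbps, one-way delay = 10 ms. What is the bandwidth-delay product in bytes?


Given: bandwidth = 1000 Mbps, delay = 10 ms
BDP in bits = 1000 * 10^6 * 10 / 1000
BDP in bits = 10000000
BDP in bytes = 10000000 / 8 = 1250000

1250000


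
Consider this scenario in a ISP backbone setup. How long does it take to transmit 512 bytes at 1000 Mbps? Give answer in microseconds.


Given: packet = 512 bytes, bandwidth = 1000 Mbps
Packet in bits = 512 * 8 = 4096 bits
Bandwidth = 1000 * 10^6 = 1000000000 bps
Time = 4096 / 1000000000 seconds
Time in us = 4096 * 10^6 / 1000000000 = 4.096

4.096


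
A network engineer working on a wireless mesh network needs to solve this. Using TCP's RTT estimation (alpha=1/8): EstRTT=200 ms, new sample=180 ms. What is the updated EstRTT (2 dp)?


Given: EstRTT = 200 ms, SampleRTT = 180 ms, alpha = 1/8
New EstRTT = (1 - alpha) * EstRTT + alpha * SampleRTT
(7/8) * 200 = 175
(1/8) * 180 = 22.5
New EstRTT = 175 + 22.5 = 197.5 ms -> 197.50 ms (2 dp)

197.50


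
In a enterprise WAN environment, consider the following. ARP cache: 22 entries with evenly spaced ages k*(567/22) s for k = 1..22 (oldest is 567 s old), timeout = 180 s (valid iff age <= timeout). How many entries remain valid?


Ages are k * 567/22 s for k = 1..22 (spacing = 25.7727 s).
Entry k is valid iff k * 567/22 <= 180 iff k <= 22 * 180 / 567 = 6.9841
n_valid = floor(6.9841) = 6
(n_stale = 22 - 6 = 16)

6


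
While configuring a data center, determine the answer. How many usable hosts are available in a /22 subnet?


Given: subnet mask /22
Host bits = 32 - 22 = 10
Total addresses = 2^10 = 1024
Usable hosts = 1024 - 2 (network + broadcast) = 1022

1022


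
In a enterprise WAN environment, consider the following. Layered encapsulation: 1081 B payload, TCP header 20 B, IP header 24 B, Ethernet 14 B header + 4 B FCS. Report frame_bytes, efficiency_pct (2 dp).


TCP segment = 1081 + 20 = 1101 B
IP packet = 1101 + 24 = 1125 B
Ethernet frame = 1125 + 14 + 4 = 1143 B
Efficiency = app / frame = 1081 / 1143 = 0.945757 = 94.5757% -> 94.58% (2 dp)

1143, 94.58


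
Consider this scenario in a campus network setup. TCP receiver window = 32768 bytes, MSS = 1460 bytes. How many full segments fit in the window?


Given: RWND = 32768 bytes, MSS = 1460 bytes
Full segments = floor(RWND / MSS)
Full segments = floor(32768 / 1460)
Full segments = floor(22.4438) = 22

22


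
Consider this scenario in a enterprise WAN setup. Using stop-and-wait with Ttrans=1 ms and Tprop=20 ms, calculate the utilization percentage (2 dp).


Given: Ttrans = 1 ms, Tprop = 20 ms
RTT = 2 * Tprop = 2 * 20 = 40 ms
U = Ttrans / (Ttrans + RTT)
U = 1 / (1 + 40)
U = 1 / 41 = 0.02439
U% = 2.44%

2.44


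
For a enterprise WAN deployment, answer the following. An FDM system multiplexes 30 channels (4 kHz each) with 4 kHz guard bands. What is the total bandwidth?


Given: 30 channels, 4 kHz each, guard = 4 kHz
Channel bandwidth = 30 * 4 = 120 kHz
Guard bands = 29 gaps * 4 kHz = 116 kHz
Total = 120 + 116 = 236 kHz

236


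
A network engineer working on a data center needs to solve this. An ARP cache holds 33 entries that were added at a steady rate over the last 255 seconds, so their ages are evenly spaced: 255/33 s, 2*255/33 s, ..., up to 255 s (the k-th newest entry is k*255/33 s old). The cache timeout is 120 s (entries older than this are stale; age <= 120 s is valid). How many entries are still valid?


Ages are k * 255/33 s for k = 1..33 (spacing = 7.7273 s).
Entry k is valid iff k * 255/33 <= 120 iff k <= 33 * 120 / 255 = 15.5294
n_valid = floor(15.5294) = 15
(n_stale = 33 - 15 = 18)

15


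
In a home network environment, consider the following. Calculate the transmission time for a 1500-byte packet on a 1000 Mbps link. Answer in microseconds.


Given: packet = 1500 bytes, bandwidth = 1000 Mbps
Packet in bits = 1500 * 8 = 12000 bits
Bandwidth = 1000 * 10^6 = 1000000000 bps
Time = 12000 / 1000000000 seconds
Time in us = 12000 * 10^6 / 1000000000 = 12

12


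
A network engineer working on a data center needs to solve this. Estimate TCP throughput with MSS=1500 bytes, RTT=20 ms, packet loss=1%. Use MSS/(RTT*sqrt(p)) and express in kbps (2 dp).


Given: MSS = 1500 bytes, RTT = 20 ms, loss = 1%
RTT in seconds = 20 / 1000 = 0.02
Loss rate = 1% = 0.01
sqrt(loss) = sqrt(0.01) = 0.1
Throughput (bytes/s) = 1500 / (0.02 * 0.1) = 750000.0000
Throughput (kbps) = 750000.0000 * 8 / 1000 = 6000.000000 -> 6000.00 kbps (2 dp)

6000.00


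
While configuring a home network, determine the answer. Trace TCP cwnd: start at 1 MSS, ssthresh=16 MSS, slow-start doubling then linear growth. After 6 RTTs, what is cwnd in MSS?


RTT 0: cwnd = 1 MSS (initial)
RTT 1: cwnd = 2 MSS (slow start, doubled)
RTT 2: cwnd = 4 MSS (slow start, doubled)
RTT 3: cwnd = 8 MSS (slow start, doubled)
RTT 4: cwnd = 16 MSS (slow start, doubled)
RTT 5: cwnd = 17 MSS (congestion avoidance, +1)
RTT 6: cwnd = 18 MSS (congestion avoidance, +1)

18


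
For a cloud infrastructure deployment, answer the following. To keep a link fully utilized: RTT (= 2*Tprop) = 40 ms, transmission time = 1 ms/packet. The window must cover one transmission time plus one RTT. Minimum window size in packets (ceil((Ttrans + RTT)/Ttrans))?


Given: Ttrans = 1 ms, RTT = 40 ms (= 2 * Tprop, Tprop = 20 ms)
Time until first ACK returns = Ttrans + RTT = 1 + 40 = 41 ms
Need W * Ttrans >= Ttrans + RTT  ->  W >= (Ttrans + RTT) / Ttrans
(Ttrans + RTT) / Ttrans = 41 / 1 = 41
W_min = ceil(41) = 41

41


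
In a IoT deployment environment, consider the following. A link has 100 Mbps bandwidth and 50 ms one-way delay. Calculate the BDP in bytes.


Given: bandwidth = 100 Mbps, delay = 50 ms
BDP in bits = 100 * 10^6 * 50 / 1000
BDP in bits = 5000000
BDP in bytes = 5000000 / 8 = 625000

625000


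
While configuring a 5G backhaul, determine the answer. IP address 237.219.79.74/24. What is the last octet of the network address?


Given: IP = 237.219.79.74, prefix = /24
Subnet mask = 255.255.255.0
Last octet of IP: 74
Last octet of mask: 0
Network last octet = 74 AND 0 = 0

0


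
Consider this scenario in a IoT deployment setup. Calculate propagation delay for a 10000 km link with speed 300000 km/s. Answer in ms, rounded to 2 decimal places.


Given: distance = 10000 km, speed = 300000 km/s
Delay = distance / speed = 10000 / 300000 seconds
Delay in ms = 10000 * 1000 / 300000
Delay = 33.3333 ms
Rounded to 2 dp = 33.33 ms

33.33


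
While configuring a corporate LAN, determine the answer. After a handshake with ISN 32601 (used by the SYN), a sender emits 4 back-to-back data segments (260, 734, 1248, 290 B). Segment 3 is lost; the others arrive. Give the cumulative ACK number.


SYN uses sequence number 32601; first data byte = ISN + 1 = 32602.
Segment 1: SEQ = 32602, len = 260 B, covers [32602, 32861]
Segment 2: SEQ = 32862, len = 734 B, covers [32862, 33595]
Segment 3: SEQ = 33596, len = 1248 B, covers [33596, 34843] [LOST]
Segment 4: SEQ = 34844, len = 290 B, covers [34844, 35133]
In-order data received: bytes [32602, 33595] (segments 1..2).
Segment 3 missing -> gap begins at byte 33596; later segments buffered out of order.
Cumulative ACK = next expected in-order byte = 32602 + 260 + 734 = 33596

33596


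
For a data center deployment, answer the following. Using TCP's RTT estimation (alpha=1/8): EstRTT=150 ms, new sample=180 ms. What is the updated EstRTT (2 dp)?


Given: EstRTT = 150 ms, SampleRTT = 180 ms, alpha = 1/8
New EstRTT = (1 - alpha) * EstRTT + alpha * SampleRTT
(7/8) * 150 = 131.25
(1/8) * 180 = 22.5
New EstRTT = 131.25 + 22.5 = 153.75 ms -> 153.75 ms (2 dp)

153.75


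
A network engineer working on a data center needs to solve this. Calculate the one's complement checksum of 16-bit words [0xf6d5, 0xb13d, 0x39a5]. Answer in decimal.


Given words: [0xf6d5, 0xb13d, 0x39a5]
Step 1: Sum all words
Raw sum = 63189 + 45373 + 14757 = 123319
Step 2: Fold carry: (57783 + 1) = 57784
One's complement = ~57784 & 0xFFFF = 7751

7751


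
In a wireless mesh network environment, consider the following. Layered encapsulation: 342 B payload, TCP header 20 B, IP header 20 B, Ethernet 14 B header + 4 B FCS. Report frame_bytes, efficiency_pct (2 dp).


TCP segment = 342 + 20 = 362 B
IP packet = 362 + 20 = 382 B
Ethernet frame = 382 + 14 + 4 = 400 B
Efficiency = app / frame = 342 / 400 = 0.855000 = 85.5000% -> 85.50% (2 dp)

400, 85.50


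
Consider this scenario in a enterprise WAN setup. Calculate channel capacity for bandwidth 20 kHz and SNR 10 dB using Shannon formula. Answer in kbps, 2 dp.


Given: B = 20 kHz, SNR = 10 dB
SNR linear = 10^(10/10) = 10
1 + SNR = 11
log2(11) = 3.4594316186
C = 20 * 1000 * 3.4594316186 = 69188.6324 bps
C = 69.188632 kbps -> 69.19 kbps (2 dp)

69.19


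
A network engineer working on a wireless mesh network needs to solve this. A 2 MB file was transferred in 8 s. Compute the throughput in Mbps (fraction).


Given: file = 2 MB, time = 8 s
File in Mb = 2 * 8 = 16 Mb
Throughput = 16 / 8 Mbps
Throughput = 2 Mbps

2


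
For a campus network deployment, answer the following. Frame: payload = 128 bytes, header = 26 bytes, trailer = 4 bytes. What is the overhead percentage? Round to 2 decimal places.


Given: payload = 128 B, header = 26 B, trailer = 4 B
Overhead bytes = header + trailer = 26 + 4 = 30
Total frame = payload + overhead = 128 + 30 = 158
Overhead % = 30 / 158 * 100 = 18.9873% -> 18.99% (2 dp)

18.99


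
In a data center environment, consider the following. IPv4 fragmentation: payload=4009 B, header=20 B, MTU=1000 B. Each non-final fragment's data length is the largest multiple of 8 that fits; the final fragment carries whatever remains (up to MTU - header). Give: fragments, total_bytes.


Max data per non-final fragment = floor((MTU - header)/8)*8 = floor((1000 - 20)/8)*8 = floor(980/8)*8 = 976 B
Final fragment needs no 8-byte alignment: it can carry up to MTU - header = 980 B
Non-final fragments needed = ceil((payload - 980) / 976) = ceil(3029/976) = ceil(3.1035) = 4
Number of fragments = 4 + 1 = 5
Fragment sizes (data): 4 * 976 B + 105 B (last, 105 <= 980 OK)
Total bytes sent = payload + n_frags * header = 4009 + 5*20 = 4009 + 100 = 4109 B

5, 4109


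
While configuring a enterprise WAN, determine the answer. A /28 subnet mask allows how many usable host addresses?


Given: subnet mask /28
Host bits = 32 - 28 = 4
Total addresses = 2^4 = 16
Usable hosts = 16 - 2 (network + broadcast) = 14

14


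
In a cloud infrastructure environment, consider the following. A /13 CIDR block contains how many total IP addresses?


Given: CIDR prefix /13
Host bits = 32 - 13 = 19
Total addresses = 2^19 = 524288

524288


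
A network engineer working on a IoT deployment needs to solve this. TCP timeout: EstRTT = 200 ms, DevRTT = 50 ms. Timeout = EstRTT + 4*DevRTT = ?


Given: EstRTT = 200 ms, DevRTT = 50 ms
Timeout = EstRTT + 4 * DevRTT
4 * DevRTT = 4 * 50 = 200
Timeout = 200 + 200 = 400 ms

400


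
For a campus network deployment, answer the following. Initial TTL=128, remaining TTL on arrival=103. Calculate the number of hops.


Given: initial TTL = 128, received TTL = 103
Hops = initial TTL - received TTL
Hops = 128 - 103 = 25

25


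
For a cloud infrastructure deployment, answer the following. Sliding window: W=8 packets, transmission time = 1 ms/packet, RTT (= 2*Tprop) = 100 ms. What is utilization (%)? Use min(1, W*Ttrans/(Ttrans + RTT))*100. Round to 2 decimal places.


Given: W = 8, Ttrans = 1 ms, RTT = 100 ms (= 2 * Tprop, Tprop = 50 ms)
Cycle time = Ttrans + RTT = 1 + 100 = 101 ms (first packet sent until its ACK returns)
W * Ttrans = 8 * 1 = 8 ms of sending per cycle
W * Ttrans / (Ttrans + RTT) = 8 / 101 = 0.079208
U = min(1, 0.079208) = 0.079208
U% = 7.92%

7.92


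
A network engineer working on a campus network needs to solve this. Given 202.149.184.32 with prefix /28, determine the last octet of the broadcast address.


Given: IP = 202.149.184.32, prefix = /28
Host bits = 32 - 28 = 4
Network last octet = 32 AND mask = 32
Host part size = 2^4 - 1 = 15
Broadcast last octet = 32 OR 15 = 47

47


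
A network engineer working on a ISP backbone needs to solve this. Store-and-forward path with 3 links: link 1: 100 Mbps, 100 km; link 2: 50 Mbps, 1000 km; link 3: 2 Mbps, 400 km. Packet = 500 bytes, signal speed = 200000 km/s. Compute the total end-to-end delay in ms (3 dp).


Packet = 500 bytes = 4000 bits. Store-and-forward: sum (t_trans + t_prop) per link.
Link 1: t_trans = 4000/(100*10^6) s = 0.0400 ms; t_prop = 100/200000 s = 0.5000 ms; subtotal = 0.5400 ms
Link 2: t_trans = 4000/(50*10^6) s = 0.0800 ms; t_prop = 1000/200000 s = 5.0000 ms; subtotal = 5.0800 ms
Link 3: t_trans = 4000/(2*10^6) s = 2.0000 ms; t_prop = 400/200000 s = 2.0000 ms; subtotal = 4.0000 ms
End-to-end = 0.5400 + 5.0800 + 4.0000 = 9.6200 ms -> 9.620 ms (3 dp)

9.620


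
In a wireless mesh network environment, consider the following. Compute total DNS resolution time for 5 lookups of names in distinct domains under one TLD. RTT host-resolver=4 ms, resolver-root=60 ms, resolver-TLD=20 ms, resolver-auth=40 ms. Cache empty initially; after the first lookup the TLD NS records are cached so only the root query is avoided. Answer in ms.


Lookup 1 (cold cache): local + root + TLD + auth = 4 + 60 + 20 + 40 = 124 ms
Lookups 2..5 (TLD NS cached -> skip root; new domain -> still ask TLD and auth): local + TLD + auth = 4 + 20 + 40 = 64 ms each
Remaining 4 lookups: 4 * 64 = 256 ms
Total = 124 + 256 = 380 ms

380


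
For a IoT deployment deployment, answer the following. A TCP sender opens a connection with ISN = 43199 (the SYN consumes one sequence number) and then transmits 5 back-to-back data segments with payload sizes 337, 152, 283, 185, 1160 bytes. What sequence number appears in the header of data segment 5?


The SYN occupies sequence number ISN = 43199, so the first data byte is ISN + 1 = 43200.
SEQ of data segment i = (ISN + 1) + sum of payload sizes of segments 1..i-1.
Segment 1: SEQ = 43200, payload = 337 bytes
Segment 2: SEQ = 43537, payload = 152 bytes
Segment 3: SEQ = 43689, payload = 283 bytes
Segment 4: SEQ = 43972, payload = 185 bytes
Segment 5: SEQ = 44157, payload = 1160 bytes
SEQ of segment 5 = 43200 + 337 + 152 + 283 + 185 = 44157

44157


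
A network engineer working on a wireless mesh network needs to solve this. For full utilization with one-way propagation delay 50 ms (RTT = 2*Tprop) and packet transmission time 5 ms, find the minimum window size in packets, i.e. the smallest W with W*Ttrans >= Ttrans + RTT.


Given: Ttrans = 5 ms, RTT = 100 ms (= 2 * Tprop, Tprop = 50 ms)
Time until first ACK returns = Ttrans + RTT = 5 + 100 = 105 ms
Need W * Ttrans >= Ttrans + RTT  ->  W >= (Ttrans + RTT) / Ttrans
(Ttrans + RTT) / Ttrans = 105 / 5 = 21
W_min = ceil(21) = 21

21


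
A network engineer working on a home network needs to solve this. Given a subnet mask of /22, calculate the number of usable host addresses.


Given: subnet mask /22
Host bits = 32 - 22 = 10
Total addresses = 2^10 = 1024
Usable hosts = 1024 - 2 (network + broadcast) = 1022

1022


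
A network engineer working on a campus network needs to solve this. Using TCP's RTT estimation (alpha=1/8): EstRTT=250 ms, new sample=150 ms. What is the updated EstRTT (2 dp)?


Given: EstRTT = 250 ms, SampleRTT = 150 ms, alpha = 1/8
New EstRTT = (1 - alpha) * EstRTT + alpha * SampleRTT
(7/8) * 250 = 218.75
(1/8) * 150 = 18.75
New EstRTT = 218.75 + 18.75 = 237.5 ms -> 237.50 ms (2 dp)

237.50


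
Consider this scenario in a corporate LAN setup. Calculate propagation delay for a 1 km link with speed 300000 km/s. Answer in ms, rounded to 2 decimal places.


Given: distance = 1 km, speed = 300000 km/s
Delay = distance / speed = 1 / 300000 seconds
Delay in ms = 1 * 1000 / 300000
Delay = 0.0033 ms
Rounded to 2 dp = 0.00 ms

0.00


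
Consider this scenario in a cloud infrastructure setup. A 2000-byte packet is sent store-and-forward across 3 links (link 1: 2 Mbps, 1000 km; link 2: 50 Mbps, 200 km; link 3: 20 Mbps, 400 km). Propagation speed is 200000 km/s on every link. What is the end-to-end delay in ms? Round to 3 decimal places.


Packet = 2000 bytes = 16000 bits. Store-and-forward: sum (t_trans + t_prop) per link.
Link 1: t_trans = 16000/(2*10^6) s = 8.0000 ms; t_prop = 1000/200000 s = 5.0000 ms; subtotal = 13.0000 ms
Link 2: t_trans = 16000/(50*10^6) s = 0.3200 ms; t_prop = 200/200000 s = 1.0000 ms; subtotal = 1.3200 ms
Link 3: t_trans = 16000/(20*10^6) s = 0.8000 ms; t_prop = 400/200000 s = 2.0000 ms; subtotal = 2.8000 ms
End-to-end = 13.0000 + 1.3200 + 2.8000 = 17.1200 ms -> 17.120 ms (3 dp)

17.120


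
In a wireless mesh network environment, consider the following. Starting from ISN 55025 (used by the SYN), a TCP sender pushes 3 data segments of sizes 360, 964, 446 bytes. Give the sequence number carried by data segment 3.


The SYN occupies sequence number ISN = 55025, so the first data byte is ISN + 1 = 55026.
SEQ of data segment i = (ISN + 1) + sum of payload sizes of segments 1..i-1.
Segment 1: SEQ = 55026, payload = 360 bytes
Segment 2: SEQ = 55386, payload = 964 bytes
Segment 3: SEQ = 56350, payload = 446 bytes
SEQ of segment 3 = 55026 + 360 + 964 = 56350

56350


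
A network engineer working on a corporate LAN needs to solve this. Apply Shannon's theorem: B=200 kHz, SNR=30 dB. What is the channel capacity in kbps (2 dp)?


Given: B = 200 kHz, SNR = 30 dB
SNR linear = 10^(30/10) = 1000
1 + SNR = 1001
log2(1001) = 9.9672262588
C = 200 * 1000 * 9.9672262588 = 1993445.2518 bps
C = 1993.445252 kbps -> 1993.45 kbps (2 dp)

1993.45


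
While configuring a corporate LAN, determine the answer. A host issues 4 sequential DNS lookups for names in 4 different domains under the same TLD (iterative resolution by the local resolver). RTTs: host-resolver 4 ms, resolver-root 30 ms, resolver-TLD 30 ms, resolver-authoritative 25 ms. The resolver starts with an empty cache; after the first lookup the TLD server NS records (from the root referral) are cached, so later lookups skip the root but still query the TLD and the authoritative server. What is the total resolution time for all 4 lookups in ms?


Lookup 1 (cold cache): local + root + TLD + auth = 4 + 30 + 30 + 25 = 89 ms
Lookups 2..4 (TLD NS cached -> skip root; new domain -> still ask TLD and auth): local + TLD + auth = 4 + 30 + 25 = 59 ms each
Remaining 3 lookups: 3 * 59 = 177 ms
Total = 89 + 177 = 266 ms

266


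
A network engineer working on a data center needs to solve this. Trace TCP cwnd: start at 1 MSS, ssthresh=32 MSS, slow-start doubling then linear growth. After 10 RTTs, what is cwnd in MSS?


RTT 0: cwnd = 1 MSS (initial)
RTT 1: cwnd = 2 MSS (slow start, doubled)
RTT 2: cwnd = 4 MSS (slow start, doubled)
RTT 3: cwnd = 8 MSS (slow start, doubled)
RTT 4: cwnd = 16 MSS (slow start, doubled)
RTT 5: cwnd = 32 MSS (slow start, doubled)
RTT 6: cwnd = 33 MSS (congestion avoidance, +1)
RTT 7: cwnd = 34 MSS (congestion avoidance, +1)
RTT 8: cwnd = 35 MSS (congestion avoidance, +1)
RTT 9: cwnd = 36 MSS (congestion avoidance, +1)
RTT 10: cwnd = 37 MSS (congestion avoidance, +1)

37


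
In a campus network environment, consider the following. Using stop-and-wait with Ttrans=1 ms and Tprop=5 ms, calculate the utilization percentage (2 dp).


Given: Ttrans = 1 ms, Tprop = 5 ms
RTT = 2 * Tprop = 2 * 5 = 10 ms
U = Ttrans / (Ttrans + RTT)
U = 1 / (1 + 10)
U = 1 / 11 = 0.090909
U% = 9.09%

9.09


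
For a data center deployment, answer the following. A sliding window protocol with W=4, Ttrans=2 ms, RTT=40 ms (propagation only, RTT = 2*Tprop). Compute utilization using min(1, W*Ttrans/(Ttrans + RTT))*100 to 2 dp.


Given: W = 4, Ttrans = 2 ms, RTT = 40 ms (= 2 * Tprop, Tprop = 20 ms)
Cycle time = Ttrans + RTT = 2 + 40 = 42 ms (first packet sent until its ACK returns)
W * Ttrans = 4 * 2 = 8 ms of sending per cycle
W * Ttrans / (Ttrans + RTT) = 8 / 42 = 0.190476
U = min(1, 0.190476) = 0.190476
U% = 19.05%

19.05


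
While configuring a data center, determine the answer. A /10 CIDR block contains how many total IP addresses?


Given: CIDR prefix /10
Host bits = 32 - 10 = 22
Total addresses = 2^22 = 4194304

4194304


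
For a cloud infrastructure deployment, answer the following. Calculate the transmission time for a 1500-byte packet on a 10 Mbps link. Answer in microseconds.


Given: packet = 1500 bytes, bandwidth = 10 Mbps
Packet in bits = 1500 * 8 = 12000 bits
Bandwidth = 10 * 10^6 = 10000000 bps
Time = 12000 / 10000000 seconds
Time in us = 12000 * 10^6 / 10000000 = 1200

1200


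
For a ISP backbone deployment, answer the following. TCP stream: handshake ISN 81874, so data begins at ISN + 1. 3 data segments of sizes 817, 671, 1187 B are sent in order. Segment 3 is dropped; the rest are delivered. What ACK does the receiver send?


SYN uses sequence number 81874; first data byte = ISN + 1 = 81875.
Segment 1: SEQ = 81875, len = 817 B, covers [81875, 82691]
Segment 2: SEQ = 82692, len = 671 B, covers [82692, 83362]
Segment 3: SEQ = 83363, len = 1187 B, covers [83363, 84549] [LOST]
In-order data received: bytes [81875, 83362] (segments 1..2).
Segment 3 missing -> gap begins at byte 83363.
Cumulative ACK = next expected in-order byte = 81875 + 817 + 671 = 83363

83363


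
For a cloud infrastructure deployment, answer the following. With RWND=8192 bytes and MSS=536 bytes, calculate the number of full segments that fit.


Given: RWND = 8192 bytes, MSS = 536 bytes
Full segments = floor(RWND / MSS)
Full segments = floor(8192 / 536)
Full segments = floor(15.2836) = 15

15


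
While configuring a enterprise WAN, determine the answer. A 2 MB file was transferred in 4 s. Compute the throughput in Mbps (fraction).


Given: file = 2 MB, time = 4 s
File in Mb = 2 * 8 = 16 Mb
Throughput = 16 / 4 Mbps
Throughput = 4 Mbps

4


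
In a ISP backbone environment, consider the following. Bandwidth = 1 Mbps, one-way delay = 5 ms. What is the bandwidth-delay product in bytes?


Given: bandwidth = 1 Mbps, delay = 5 ms
BDP in bits = 1 * 10^6 * 5 / 1000
BDP in bits = 5000
BDP in bytes = 5000 / 8 = 625

625


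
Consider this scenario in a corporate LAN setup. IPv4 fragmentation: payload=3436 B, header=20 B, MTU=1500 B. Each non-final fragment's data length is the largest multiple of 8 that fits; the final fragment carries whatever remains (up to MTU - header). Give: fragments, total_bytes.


Max data per non-final fragment = floor((MTU - header)/8)*8 = floor((1500 - 20)/8)*8 = floor(1480/8)*8 = 1480 B
Final fragment needs no 8-byte alignment: it can carry up to MTU - header = 1480 B
Non-final fragments needed = ceil((payload - 1480) / 1480) = ceil(1956/1480) = ceil(1.3216) = 2
Number of fragments = 2 + 1 = 3
Fragment sizes (data): 2 * 1480 B + 476 B (last, 476 <= 1480 OK)
Total bytes sent = payload + n_frags * header = 3436 + 3*20 = 3436 + 60 = 3496 B

3, 3496


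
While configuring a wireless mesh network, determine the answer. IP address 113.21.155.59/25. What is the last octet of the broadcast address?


Given: IP = 113.21.155.59, prefix = /25
Host bits = 32 - 25 = 7
Network last octet = 59 AND mask = 0
Host part size = 2^7 - 1 = 127
Broadcast last octet = 0 OR 127 = 127

127


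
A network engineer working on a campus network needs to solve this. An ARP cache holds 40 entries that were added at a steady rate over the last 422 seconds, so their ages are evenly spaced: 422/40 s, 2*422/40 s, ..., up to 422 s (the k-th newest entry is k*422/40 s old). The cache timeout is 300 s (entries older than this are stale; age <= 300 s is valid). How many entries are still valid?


Ages are k * 422/40 s for k = 1..40 (spacing = 10.5500 s).
Entry k is valid iff k * 422/40 <= 300 iff k <= 40 * 300 / 422 = 28.4360
n_valid = floor(28.4360) = 28
(n_stale = 40 - 28 = 12)

28


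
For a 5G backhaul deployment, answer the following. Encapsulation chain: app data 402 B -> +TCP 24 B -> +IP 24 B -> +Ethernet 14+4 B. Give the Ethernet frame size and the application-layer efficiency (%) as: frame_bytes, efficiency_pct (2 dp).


TCP segment = 402 + 24 = 426 B
IP packet = 426 + 24 = 450 B
Ethernet frame = 450 + 14 + 4 = 468 B
Efficiency = app / frame = 402 / 468 = 0.858974 = 85.8974% -> 85.90% (2 dp)

468, 85.90


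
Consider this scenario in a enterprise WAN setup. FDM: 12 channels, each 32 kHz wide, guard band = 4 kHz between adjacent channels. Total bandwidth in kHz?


Given: 12 channels, 32 kHz each, guard = 4 kHz
Channel bandwidth = 12 * 32 = 384 kHz
Guard bands = 11 gaps * 4 kHz = 44 kHz
Total = 384 + 44 = 428 kHz

428


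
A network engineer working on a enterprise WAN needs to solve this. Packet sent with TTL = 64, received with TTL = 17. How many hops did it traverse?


Given: initial TTL = 64, received TTL = 17
Hops = initial TTL - received TTL
Hops = 64 - 17 = 47

47


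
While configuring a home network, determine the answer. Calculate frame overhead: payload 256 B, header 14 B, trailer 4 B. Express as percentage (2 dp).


Given: payload = 256 B, header = 14 B, trailer = 4 B
Overhead bytes = header + trailer = 14 + 4 = 18
Total frame = payload + overhead = 256 + 18 = 274
Overhead % = 18 / 274 * 100 = 6.5693% -> 6.57% (2 dp)

6.57


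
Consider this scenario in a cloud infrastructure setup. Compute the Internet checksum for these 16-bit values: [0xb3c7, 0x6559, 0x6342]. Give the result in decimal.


Given words: [0xb3c7, 0x6559, 0x6342]
Step 1: Sum all words
Raw sum = 46023 + 25945 + 25410 = 97378
Step 2: Fold carry: (31842 + 1) = 31843
One's complement = ~31843 & 0xFFFF = 33692

33692


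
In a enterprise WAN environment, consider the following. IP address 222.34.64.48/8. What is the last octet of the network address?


Given: IP = 222.34.64.48, prefix = /8
Subnet mask = 255.0.0.0
Last octet of IP: 48
Last octet of mask: 0
Network last octet = 48 AND 0 = 0

0


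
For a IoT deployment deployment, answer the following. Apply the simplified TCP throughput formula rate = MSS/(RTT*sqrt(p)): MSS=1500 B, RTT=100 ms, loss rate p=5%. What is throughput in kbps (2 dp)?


Given: MSS = 1500 bytes, RTT = 100 ms, loss = 5%
RTT in seconds = 100 / 1000 = 0.1
Loss rate = 5% = 0.05
sqrt(loss) = sqrt(0.05) = 0.223606797750
Throughput (bytes/s) = 1500 / (0.1 * 0.223606797750) = 67082.0393
Throughput (kbps) = 67082.0393 * 8 / 1000 = 536.656315 -> 536.66 kbps (2 dp)

536.66


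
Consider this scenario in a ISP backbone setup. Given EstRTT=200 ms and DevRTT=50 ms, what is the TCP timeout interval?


Given: EstRTT = 200 ms, DevRTT = 50 ms
Timeout = EstRTT + 4 * DevRTT
4 * DevRTT = 4 * 50 = 200
Timeout = 200 + 200 = 400 ms

400


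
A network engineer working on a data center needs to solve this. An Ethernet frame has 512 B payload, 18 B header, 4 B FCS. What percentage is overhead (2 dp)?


Given: payload = 512 B, header = 18 B, trailer = 4 B
Overhead bytes = header + trailer = 18 + 4 = 22
Total frame = payload + overhead = 512 + 22 = 534
Overhead % = 22 / 534 * 100 = 4.1199% -> 4.12% (2 dp)

4.12


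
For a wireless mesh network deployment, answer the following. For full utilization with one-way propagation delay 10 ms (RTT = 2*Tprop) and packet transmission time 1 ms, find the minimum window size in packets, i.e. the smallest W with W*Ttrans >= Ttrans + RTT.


Given: Ttrans = 1 ms, RTT = 20 ms (= 2 * Tprop, Tprop = 10 ms)
Time until first ACK returns = Ttrans + RTT = 1 + 20 = 21 ms
Need W * Ttrans >= Ttrans + RTT  ->  W >= (Ttrans + RTT) / Ttrans
(Ttrans + RTT) / Ttrans = 21 / 1 = 21
W_min = ceil(21) = 21

21


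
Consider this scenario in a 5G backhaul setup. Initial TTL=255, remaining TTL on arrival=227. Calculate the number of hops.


Given: initial TTL = 255, received TTL = 227
Hops = initial TTL - received TTL
Hops = 255 - 227 = 28

28


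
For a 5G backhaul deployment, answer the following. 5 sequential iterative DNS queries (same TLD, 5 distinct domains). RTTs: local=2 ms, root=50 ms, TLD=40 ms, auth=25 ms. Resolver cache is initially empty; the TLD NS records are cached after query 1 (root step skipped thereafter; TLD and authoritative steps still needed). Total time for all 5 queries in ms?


Lookup 1 (cold cache): local + root + TLD + auth = 2 + 50 + 40 + 25 = 117 ms
Lookups 2..5 (TLD NS cached -> skip root; new domain -> still ask TLD and auth): local + TLD + auth = 2 + 40 + 25 = 67 ms each
Remaining 4 lookups: 4 * 67 = 268 ms
Total = 117 + 268 = 385 ms

385


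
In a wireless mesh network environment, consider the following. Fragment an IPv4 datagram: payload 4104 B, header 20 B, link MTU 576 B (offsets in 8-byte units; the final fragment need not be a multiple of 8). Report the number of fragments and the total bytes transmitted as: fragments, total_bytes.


Max data per non-final fragment = floor((MTU - header)/8)*8 = floor((576 - 20)/8)*8 = floor(556/8)*8 = 552 B
Final fragment needs no 8-byte alignment: it can carry up to MTU - header = 556 B
Non-final fragments needed = ceil((payload - 556) / 552) = ceil(3548/552) = ceil(6.4275) = 7
Number of fragments = 7 + 1 = 8
Fragment sizes (data): 7 * 552 B + 240 B (last, 240 <= 556 OK)
Total bytes sent = payload + n_frags * header = 4104 + 8*20 = 4104 + 160 = 4264 B

8, 4264


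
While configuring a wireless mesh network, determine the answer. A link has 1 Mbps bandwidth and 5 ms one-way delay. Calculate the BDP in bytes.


Given: bandwidth = 1 Mbps, delay = 5 ms
BDP in bits = 1 * 10^6 * 5 / 1000
BDP in bits = 5000
BDP in bytes = 5000 / 8 = 625

625


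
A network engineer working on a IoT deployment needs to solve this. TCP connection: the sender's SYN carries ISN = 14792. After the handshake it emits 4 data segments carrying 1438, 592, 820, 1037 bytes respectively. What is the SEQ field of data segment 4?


The SYN occupies sequence number ISN = 14792, so the first data byte is ISN + 1 = 14793.
SEQ of data segment i = (ISN + 1) + sum of payload sizes of segments 1..i-1.
Segment 1: SEQ = 14793, payload = 1438 bytes
Segment 2: SEQ = 16231, payload = 592 bytes
Segment 3: SEQ = 16823, payload = 820 bytes
Segment 4: SEQ = 17643, payload = 1037 bytes
SEQ of segment 4 = 14793 + 1438 + 592 + 820 = 17643

17643


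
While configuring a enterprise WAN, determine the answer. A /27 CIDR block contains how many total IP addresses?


Given: CIDR prefix /27
Host bits = 32 - 27 = 5
Total addresses = 2^5 = 32

32


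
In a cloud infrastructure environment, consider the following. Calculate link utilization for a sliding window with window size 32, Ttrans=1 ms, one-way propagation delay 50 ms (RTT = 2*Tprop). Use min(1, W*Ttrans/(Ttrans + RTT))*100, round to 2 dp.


Given: W = 32, Ttrans = 1 ms, RTT = 100 ms (= 2 * Tprop, Tprop = 50 ms)
Cycle time = Ttrans + RTT = 1 + 100 = 101 ms (first packet sent until its ACK returns)
W * Ttrans = 32 * 1 = 32 ms of sending per cycle
W * Ttrans / (Ttrans + RTT) = 32 / 101 = 0.316832
U = min(1, 0.316832) = 0.316832
U% = 31.68%

31.68


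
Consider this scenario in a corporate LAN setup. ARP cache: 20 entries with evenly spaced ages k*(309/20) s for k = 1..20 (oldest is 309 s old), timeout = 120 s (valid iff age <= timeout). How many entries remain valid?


Ages are k * 309/20 s for k = 1..20 (spacing = 15.4500 s).
Entry k is valid iff k * 309/20 <= 120 iff k <= 20 * 120 / 309 = 7.7670
n_valid = floor(7.7670) = 7
(n_stale = 20 - 7 = 13)

7


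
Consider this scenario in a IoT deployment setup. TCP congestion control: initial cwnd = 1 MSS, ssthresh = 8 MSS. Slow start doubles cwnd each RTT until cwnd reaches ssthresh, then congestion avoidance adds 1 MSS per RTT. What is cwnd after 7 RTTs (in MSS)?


RTT 0: cwnd = 1 MSS (initial)
RTT 1: cwnd = 2 MSS (slow start, doubled)
RTT 2: cwnd = 4 MSS (slow start, doubled)
RTT 3: cwnd = 8 MSS (slow start, doubled)
RTT 4: cwnd = 9 MSS (congestion avoidance, +1)
RTT 5: cwnd = 10 MSS (congestion avoidance, +1)
RTT 6: cwnd = 11 MSS (congestion avoidance, +1)
RTT 7: cwnd = 12 MSS (congestion avoidance, +1)

12


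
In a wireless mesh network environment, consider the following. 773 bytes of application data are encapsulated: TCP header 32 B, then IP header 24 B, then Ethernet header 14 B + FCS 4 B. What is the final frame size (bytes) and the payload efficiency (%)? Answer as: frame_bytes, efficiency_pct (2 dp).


TCP segment = 773 + 32 = 805 B
IP packet = 805 + 24 = 829 B
Ethernet frame = 829 + 14 + 4 = 847 B
Efficiency = app / frame = 773 / 847 = 0.912633 = 91.2633% -> 91.26% (2 dp)

847, 91.26


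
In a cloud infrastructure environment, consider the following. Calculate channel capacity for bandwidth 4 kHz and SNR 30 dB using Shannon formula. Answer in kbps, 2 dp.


Given: B = 4 kHz, SNR = 30 dB
SNR linear = 10^(30/10) = 1000
1 + SNR = 1001
log2(1001) = 9.9672262588
C = 4 * 1000 * 9.9672262588 = 39868.9050 bps
C = 39.868905 kbps -> 39.87 kbps (2 dp)

39.87


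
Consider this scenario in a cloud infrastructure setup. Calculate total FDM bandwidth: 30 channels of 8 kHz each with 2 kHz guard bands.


Given: 30 channels, 8 kHz each, guard = 2 kHz
Channel bandwidth = 30 * 8 = 240 kHz
Guard bands = 29 gaps * 2 kHz = 58 kHz
Total = 240 + 58 = 298 kHz

298


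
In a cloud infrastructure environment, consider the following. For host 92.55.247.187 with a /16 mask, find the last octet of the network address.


Given: IP = 92.55.247.187, prefix = /16
Subnet mask = 255.255.0.0
Last octet of IP: 187
Last octet of mask: 0
Network last octet = 187 AND 0 = 0

0


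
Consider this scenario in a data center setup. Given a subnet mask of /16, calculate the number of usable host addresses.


Given: subnet mask /16
Host bits = 32 - 16 = 16
Total addresses = 2^16 = 65536
Usable hosts = 65536 - 2 (network + broadcast) = 65534

65534


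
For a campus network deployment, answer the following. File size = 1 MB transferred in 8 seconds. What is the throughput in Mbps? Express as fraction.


Given: file = 1 MB, time = 8 s
File in Mb = 1 * 8 = 8 Mb
Throughput = 8 / 8 Mbps
Throughput = 1 Mbps

1


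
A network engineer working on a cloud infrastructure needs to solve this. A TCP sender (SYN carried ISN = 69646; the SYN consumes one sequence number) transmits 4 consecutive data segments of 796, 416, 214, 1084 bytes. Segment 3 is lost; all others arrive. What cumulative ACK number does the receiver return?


SYN uses sequence number 69646; first data byte = ISN + 1 = 69647.
Segment 1: SEQ = 69647, len = 796 B, covers [69647, 70442]
Segment 2: SEQ = 70443, len = 416 B, covers [70443, 70858]
Segment 3: SEQ = 70859, len = 214 B, covers [70859, 71072] [LOST]
Segment 4: SEQ = 71073, len = 1084 B, covers [71073, 72156]
In-order data received: bytes [69647, 70858] (segments 1..2).
Segment 3 missing -> gap begins at byte 70859; later segments buffered out of order.
Cumulative ACK = next expected in-order byte = 69647 + 796 + 416 = 70859

70859


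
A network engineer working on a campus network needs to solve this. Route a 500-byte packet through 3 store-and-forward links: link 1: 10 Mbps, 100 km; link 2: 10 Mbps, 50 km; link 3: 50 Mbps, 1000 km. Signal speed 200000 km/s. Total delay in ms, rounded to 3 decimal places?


Packet = 500 bytes = 4000 bits. Store-and-forward: sum (t_trans + t_prop) per link.
Link 1: t_trans = 4000/(10*10^6) s = 0.4000 ms; t_prop = 100/200000 s = 0.5000 ms; subtotal = 0.9000 ms
Link 2: t_trans = 4000/(10*10^6) s = 0.4000 ms; t_prop = 50/200000 s = 0.2500 ms; subtotal = 0.6500 ms
Link 3: t_trans = 4000/(50*10^6) s = 0.0800 ms; t_prop = 1000/200000 s = 5.0000 ms; subtotal = 5.0800 ms
End-to-end = 0.9000 + 0.6500 + 5.0800 = 6.6300 ms -> 6.630 ms (3 dp)

6.630


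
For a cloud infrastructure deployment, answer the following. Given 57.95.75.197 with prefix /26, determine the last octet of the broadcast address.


Given: IP = 57.95.75.197, prefix = /26
Host bits = 32 - 26 = 6
Network last octet = 197 AND mask = 192
Host part size = 2^6 - 1 = 63
Broadcast last octet = 192 OR 63 = 255

255


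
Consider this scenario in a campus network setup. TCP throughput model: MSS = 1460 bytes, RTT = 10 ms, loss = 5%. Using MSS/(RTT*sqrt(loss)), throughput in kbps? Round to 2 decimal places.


Given: MSS = 1460 bytes, RTT = 10 ms, loss = 5%
RTT in seconds = 10 / 1000 = 0.01
Loss rate = 5% = 0.05
sqrt(loss) = sqrt(0.05) = 0.223606797750
Throughput (bytes/s) = 1460 / (0.01 * 0.223606797750) = 652931.8494
Throughput (kbps) = 652931.8494 * 8 / 1000 = 5223.454795 -> 5223.45 kbps (2 dp)

5223.45


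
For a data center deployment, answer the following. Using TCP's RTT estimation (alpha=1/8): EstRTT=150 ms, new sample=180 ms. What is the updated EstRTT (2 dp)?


Given: EstRTT = 150 ms, SampleRTT = 180 ms, alpha = 1/8
New EstRTT = (1 - alpha) * EstRTT + alpha * SampleRTT
(7/8) * 150 = 131.25
(1/8) * 180 = 22.5
New EstRTT = 131.25 + 22.5 = 153.75 ms -> 153.75 ms (2 dp)

153.75


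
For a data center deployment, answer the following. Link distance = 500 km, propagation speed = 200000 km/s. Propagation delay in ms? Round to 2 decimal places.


Given: distance = 500 km, speed = 200000 km/s
Delay = distance / speed = 500 / 200000 seconds
Delay in ms = 500 * 1000 / 200000
Delay = 2.5000 ms
Rounded to 2 dp = 2.50 ms

2.50


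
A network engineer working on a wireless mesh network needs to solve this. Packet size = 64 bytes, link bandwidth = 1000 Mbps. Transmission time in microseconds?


Given: packet = 64 bytes, bandwidth = 1000 Mbps
Packet in bits = 64 * 8 = 512 bits
Bandwidth = 1000 * 10^6 = 1000000000 bps
Time = 512 / 1000000000 seconds
Time in us = 512 * 10^6 / 1000000000 = 0.512

0.512


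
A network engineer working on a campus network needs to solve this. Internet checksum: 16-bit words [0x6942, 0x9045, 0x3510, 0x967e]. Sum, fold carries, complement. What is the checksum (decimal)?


Given words: [0x6942, 0x9045, 0x3510, 0x967e]
Step 1: Sum all words
Raw sum = 26946 + 36933 + 13584 + 38526 = 115989
Step 2: Fold carry: (50453 + 1) = 50454
One's complement = ~50454 & 0xFFFF = 15081

15081


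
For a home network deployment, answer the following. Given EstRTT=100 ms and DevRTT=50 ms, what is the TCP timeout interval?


Given: EstRTT = 100 ms, DevRTT = 50 ms
Timeout = EstRTT + 4 * DevRTT
4 * DevRTT = 4 * 50 = 200
Timeout = 100 + 200 = 300 ms

300


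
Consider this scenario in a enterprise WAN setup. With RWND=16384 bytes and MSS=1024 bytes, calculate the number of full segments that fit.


Given: RWND = 16384 bytes, MSS = 1024 bytes
Full segments = floor(RWND / MSS)
Full segments = floor(16384 / 1024)
Full segments = floor(16.0) = 16

16


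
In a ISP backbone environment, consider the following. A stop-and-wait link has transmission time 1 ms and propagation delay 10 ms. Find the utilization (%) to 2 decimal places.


Given: Ttrans = 1 ms, Tprop = 10 ms
RTT = 2 * Tprop = 2 * 10 = 20 ms
U = Ttrans / (Ttrans + RTT)
U = 1 / (1 + 20)
U = 1 / 21 = 0.047619
U% = 4.76%

4.76


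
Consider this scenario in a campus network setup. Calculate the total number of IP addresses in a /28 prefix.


Given: CIDR prefix /28
Host bits = 32 - 28 = 4
Total addresses = 2^4 = 16

16
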